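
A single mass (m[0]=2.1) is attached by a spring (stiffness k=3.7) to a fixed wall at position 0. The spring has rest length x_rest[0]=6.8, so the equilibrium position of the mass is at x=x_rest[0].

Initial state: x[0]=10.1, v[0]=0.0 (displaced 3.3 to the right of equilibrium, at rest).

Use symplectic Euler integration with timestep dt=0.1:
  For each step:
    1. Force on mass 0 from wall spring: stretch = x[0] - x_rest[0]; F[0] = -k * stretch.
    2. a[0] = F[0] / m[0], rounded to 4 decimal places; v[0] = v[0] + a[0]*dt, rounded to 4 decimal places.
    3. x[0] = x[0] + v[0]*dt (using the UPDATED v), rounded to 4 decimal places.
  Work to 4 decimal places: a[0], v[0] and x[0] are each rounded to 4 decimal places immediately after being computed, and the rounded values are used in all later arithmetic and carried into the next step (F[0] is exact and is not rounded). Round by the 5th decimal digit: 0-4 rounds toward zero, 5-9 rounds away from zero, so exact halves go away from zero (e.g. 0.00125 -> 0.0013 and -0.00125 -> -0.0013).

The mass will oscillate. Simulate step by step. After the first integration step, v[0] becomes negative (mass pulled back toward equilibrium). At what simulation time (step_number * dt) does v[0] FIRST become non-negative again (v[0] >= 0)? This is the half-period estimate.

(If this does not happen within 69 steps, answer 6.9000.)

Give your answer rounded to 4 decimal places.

Step 0: x=[10.1000] v=[0.0000]
Step 1: x=[10.0419] v=[-0.5814]
Step 2: x=[9.9266] v=[-1.1526]
Step 3: x=[9.7563] v=[-1.7035]
Step 4: x=[9.5339] v=[-2.2244]
Step 5: x=[9.2633] v=[-2.7061]
Step 6: x=[8.9493] v=[-3.1401]
Step 7: x=[8.5974] v=[-3.5188]
Step 8: x=[8.2139] v=[-3.8355]
Step 9: x=[7.8054] v=[-4.0846]
Step 10: x=[7.3792] v=[-4.2617]
Step 11: x=[6.9428] v=[-4.3638]
Step 12: x=[6.5039] v=[-4.3890]
Step 13: x=[6.0702] v=[-4.3368]
Step 14: x=[5.6494] v=[-4.2082]
Step 15: x=[5.2489] v=[-4.0055]
Step 16: x=[4.8757] v=[-3.7322]
Step 17: x=[4.5364] v=[-3.3932]
Step 18: x=[4.2370] v=[-2.9944]
Step 19: x=[3.9827] v=[-2.5428]
Step 20: x=[3.7781] v=[-2.0464]
Step 21: x=[3.6267] v=[-1.5140]
Step 22: x=[3.5312] v=[-0.9549]
Step 23: x=[3.4933] v=[-0.3790]
Step 24: x=[3.5137] v=[0.2036]
First v>=0 after going negative at step 24, time=2.4000

Answer: 2.4000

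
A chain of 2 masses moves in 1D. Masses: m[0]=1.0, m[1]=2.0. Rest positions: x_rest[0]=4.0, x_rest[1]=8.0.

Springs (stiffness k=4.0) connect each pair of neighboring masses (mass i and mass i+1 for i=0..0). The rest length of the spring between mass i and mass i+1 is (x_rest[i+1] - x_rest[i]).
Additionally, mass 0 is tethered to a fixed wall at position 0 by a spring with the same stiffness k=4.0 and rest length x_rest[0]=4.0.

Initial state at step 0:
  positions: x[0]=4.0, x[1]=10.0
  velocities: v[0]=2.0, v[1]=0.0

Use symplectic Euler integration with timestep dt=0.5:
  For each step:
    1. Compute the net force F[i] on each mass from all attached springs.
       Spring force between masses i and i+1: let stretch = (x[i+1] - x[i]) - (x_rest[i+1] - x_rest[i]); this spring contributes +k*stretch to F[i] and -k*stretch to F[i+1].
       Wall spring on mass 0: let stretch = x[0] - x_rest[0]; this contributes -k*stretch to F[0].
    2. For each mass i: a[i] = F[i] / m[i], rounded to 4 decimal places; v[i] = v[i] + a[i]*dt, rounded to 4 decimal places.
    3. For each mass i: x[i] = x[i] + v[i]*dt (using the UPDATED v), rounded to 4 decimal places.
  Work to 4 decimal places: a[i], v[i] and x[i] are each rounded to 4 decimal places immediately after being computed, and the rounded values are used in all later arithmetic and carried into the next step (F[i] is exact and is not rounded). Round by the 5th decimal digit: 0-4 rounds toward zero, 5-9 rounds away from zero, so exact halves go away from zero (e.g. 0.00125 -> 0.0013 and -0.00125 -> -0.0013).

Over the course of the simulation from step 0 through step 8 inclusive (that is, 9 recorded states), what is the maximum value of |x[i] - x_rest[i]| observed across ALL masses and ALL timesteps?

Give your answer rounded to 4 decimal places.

Answer: 3.0000

Derivation:
Step 0: x=[4.0000 10.0000] v=[2.0000 0.0000]
Step 1: x=[7.0000 9.0000] v=[6.0000 -2.0000]
Step 2: x=[5.0000 9.0000] v=[-4.0000 0.0000]
Step 3: x=[2.0000 9.0000] v=[-6.0000 0.0000]
Step 4: x=[4.0000 7.5000] v=[4.0000 -3.0000]
Step 5: x=[5.5000 6.2500] v=[3.0000 -2.5000]
Step 6: x=[2.2500 6.6250] v=[-6.5000 0.7500]
Step 7: x=[1.1250 6.8125] v=[-2.2500 0.3750]
Step 8: x=[4.5625 6.1563] v=[6.8750 -1.3125]
Max displacement = 3.0000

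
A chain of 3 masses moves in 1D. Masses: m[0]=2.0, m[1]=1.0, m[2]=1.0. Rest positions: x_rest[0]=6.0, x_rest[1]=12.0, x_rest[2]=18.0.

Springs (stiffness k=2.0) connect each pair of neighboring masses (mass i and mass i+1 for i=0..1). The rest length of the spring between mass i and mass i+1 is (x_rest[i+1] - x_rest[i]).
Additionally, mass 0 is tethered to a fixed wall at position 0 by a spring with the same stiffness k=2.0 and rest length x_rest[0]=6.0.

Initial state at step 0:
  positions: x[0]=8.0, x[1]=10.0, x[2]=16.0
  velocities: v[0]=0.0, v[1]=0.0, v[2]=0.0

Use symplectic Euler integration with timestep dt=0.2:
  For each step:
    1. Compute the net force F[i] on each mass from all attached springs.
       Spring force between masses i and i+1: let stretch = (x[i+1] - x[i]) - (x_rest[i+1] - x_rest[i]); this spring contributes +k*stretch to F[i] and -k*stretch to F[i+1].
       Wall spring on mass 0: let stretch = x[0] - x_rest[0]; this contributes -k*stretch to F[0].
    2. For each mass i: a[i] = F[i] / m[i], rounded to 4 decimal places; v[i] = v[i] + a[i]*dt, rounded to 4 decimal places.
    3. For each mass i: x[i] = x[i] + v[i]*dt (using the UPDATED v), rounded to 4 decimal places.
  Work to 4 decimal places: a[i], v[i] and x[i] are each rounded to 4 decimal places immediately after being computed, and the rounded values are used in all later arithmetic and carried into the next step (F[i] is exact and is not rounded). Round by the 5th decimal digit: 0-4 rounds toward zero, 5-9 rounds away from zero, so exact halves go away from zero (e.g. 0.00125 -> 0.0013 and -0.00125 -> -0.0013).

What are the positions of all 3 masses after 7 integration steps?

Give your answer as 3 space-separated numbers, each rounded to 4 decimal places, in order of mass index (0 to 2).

Step 0: x=[8.0000 10.0000 16.0000] v=[0.0000 0.0000 0.0000]
Step 1: x=[7.7600 10.3200 16.0000] v=[-1.2000 1.6000 0.0000]
Step 2: x=[7.3120 10.8896 16.0256] v=[-2.2400 2.8480 0.1280]
Step 3: x=[6.7146 11.5839 16.1203] v=[-2.9869 3.4714 0.4736]
Step 4: x=[6.0434 12.2515 16.3321] v=[-3.3560 3.3382 1.0590]
Step 5: x=[5.3788 12.7489 16.6975] v=[-3.3231 2.4872 1.8268]
Step 6: x=[4.7938 12.9726 17.2270] v=[-2.9248 1.1186 2.6474]
Step 7: x=[4.3442 12.8824 17.8961] v=[-2.2478 -0.4512 3.3456]

Answer: 4.3442 12.8824 17.8961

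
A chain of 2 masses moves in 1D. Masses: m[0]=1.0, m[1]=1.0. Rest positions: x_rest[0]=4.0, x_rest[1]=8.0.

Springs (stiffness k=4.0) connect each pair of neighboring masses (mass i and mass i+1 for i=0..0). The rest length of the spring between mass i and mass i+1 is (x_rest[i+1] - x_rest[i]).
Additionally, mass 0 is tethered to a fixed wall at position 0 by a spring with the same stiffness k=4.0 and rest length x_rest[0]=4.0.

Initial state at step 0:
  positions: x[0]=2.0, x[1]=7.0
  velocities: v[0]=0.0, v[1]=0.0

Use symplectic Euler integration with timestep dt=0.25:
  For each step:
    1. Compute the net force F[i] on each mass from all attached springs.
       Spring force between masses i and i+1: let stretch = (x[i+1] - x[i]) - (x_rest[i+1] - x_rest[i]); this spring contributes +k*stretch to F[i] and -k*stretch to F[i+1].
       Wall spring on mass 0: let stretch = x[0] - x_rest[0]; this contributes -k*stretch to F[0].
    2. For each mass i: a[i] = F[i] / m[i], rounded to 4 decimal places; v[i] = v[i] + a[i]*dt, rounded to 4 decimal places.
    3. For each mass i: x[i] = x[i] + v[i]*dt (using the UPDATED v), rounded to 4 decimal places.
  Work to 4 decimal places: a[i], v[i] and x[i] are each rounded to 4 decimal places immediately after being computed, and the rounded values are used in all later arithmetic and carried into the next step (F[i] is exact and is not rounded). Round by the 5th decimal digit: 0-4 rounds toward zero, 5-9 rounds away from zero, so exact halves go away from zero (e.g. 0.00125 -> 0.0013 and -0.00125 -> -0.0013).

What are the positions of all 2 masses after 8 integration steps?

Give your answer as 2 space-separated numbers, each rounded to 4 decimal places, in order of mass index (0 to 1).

Step 0: x=[2.0000 7.0000] v=[0.0000 0.0000]
Step 1: x=[2.7500 6.7500] v=[3.0000 -1.0000]
Step 2: x=[3.8125 6.5000] v=[4.2500 -1.0000]
Step 3: x=[4.5938 6.5781] v=[3.1250 0.3125]
Step 4: x=[4.7227 7.1602] v=[0.5155 2.3282]
Step 5: x=[4.2803 8.1329] v=[-1.7697 3.8907]
Step 6: x=[3.7310 9.1424] v=[-2.1974 4.0381]
Step 7: x=[3.6018 9.7991] v=[-0.5170 2.6267]
Step 8: x=[4.1214 9.9065] v=[2.0785 0.4294]

Answer: 4.1214 9.9065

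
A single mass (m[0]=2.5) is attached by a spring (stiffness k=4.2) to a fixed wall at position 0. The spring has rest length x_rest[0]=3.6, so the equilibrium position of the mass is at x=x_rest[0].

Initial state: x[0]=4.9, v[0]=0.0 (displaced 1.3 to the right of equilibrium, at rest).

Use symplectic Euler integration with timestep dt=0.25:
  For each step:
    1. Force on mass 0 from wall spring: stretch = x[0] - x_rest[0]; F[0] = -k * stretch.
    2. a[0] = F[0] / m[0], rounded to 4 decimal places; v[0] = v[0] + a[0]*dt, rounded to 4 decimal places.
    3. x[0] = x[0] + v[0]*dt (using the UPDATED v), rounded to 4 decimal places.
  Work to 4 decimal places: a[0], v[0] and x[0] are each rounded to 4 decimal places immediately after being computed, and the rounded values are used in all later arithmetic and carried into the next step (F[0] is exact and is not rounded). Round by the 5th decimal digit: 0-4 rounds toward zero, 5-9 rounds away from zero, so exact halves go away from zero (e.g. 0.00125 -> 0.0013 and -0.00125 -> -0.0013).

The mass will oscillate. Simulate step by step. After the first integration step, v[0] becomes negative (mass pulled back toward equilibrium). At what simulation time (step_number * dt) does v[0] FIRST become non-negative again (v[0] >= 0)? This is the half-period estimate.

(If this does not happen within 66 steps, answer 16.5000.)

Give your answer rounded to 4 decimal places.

Answer: 2.5000

Derivation:
Step 0: x=[4.9000] v=[0.0000]
Step 1: x=[4.7635] v=[-0.5460]
Step 2: x=[4.5048] v=[-1.0347]
Step 3: x=[4.1511] v=[-1.4147]
Step 4: x=[3.7396] v=[-1.6462]
Step 5: x=[3.3134] v=[-1.7048]
Step 6: x=[2.9173] v=[-1.5844]
Step 7: x=[2.5929] v=[-1.2977]
Step 8: x=[2.3742] v=[-0.8747]
Step 9: x=[2.2842] v=[-0.3599]
Step 10: x=[2.3324] v=[0.1927]
First v>=0 after going negative at step 10, time=2.5000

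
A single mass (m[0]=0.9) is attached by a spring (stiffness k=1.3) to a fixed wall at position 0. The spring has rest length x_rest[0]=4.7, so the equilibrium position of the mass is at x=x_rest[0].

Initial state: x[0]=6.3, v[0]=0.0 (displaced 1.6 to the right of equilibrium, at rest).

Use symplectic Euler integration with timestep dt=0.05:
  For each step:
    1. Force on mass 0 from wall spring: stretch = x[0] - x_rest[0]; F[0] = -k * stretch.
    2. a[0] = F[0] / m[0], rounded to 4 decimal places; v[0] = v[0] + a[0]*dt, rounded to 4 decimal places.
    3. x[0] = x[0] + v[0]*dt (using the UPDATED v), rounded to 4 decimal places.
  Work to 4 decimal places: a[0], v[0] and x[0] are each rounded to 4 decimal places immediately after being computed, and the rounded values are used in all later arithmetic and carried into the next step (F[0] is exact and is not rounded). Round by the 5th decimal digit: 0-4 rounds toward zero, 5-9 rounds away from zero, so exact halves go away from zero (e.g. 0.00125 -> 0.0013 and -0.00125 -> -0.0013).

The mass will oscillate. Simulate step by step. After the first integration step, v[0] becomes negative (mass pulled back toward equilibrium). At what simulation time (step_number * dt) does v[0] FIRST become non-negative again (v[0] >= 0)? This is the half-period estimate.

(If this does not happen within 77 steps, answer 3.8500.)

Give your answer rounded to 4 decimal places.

Answer: 2.6500

Derivation:
Step 0: x=[6.3000] v=[0.0000]
Step 1: x=[6.2942] v=[-0.1156]
Step 2: x=[6.2827] v=[-0.2307]
Step 3: x=[6.2655] v=[-0.3450]
Step 4: x=[6.2426] v=[-0.4581]
Step 5: x=[6.2141] v=[-0.5695]
Step 6: x=[6.1802] v=[-0.6789]
Step 7: x=[6.1409] v=[-0.7858]
Step 8: x=[6.0964] v=[-0.8899]
Step 9: x=[6.0469] v=[-0.9908]
Step 10: x=[5.9925] v=[-1.0881]
Step 11: x=[5.9334] v=[-1.1814]
Step 12: x=[5.8699] v=[-1.2705]
Step 13: x=[5.8022] v=[-1.3550]
Step 14: x=[5.7305] v=[-1.4346]
Step 15: x=[5.6551] v=[-1.5090]
Step 16: x=[5.5762] v=[-1.5780]
Step 17: x=[5.4941] v=[-1.6413]
Step 18: x=[5.4092] v=[-1.6987]
Step 19: x=[5.3217] v=[-1.7499]
Step 20: x=[5.2320] v=[-1.7948]
Step 21: x=[5.1403] v=[-1.8332]
Step 22: x=[5.0471] v=[-1.8650]
Step 23: x=[4.9526] v=[-1.8901]
Step 24: x=[4.8572] v=[-1.9083]
Step 25: x=[4.7612] v=[-1.9197]
Step 26: x=[4.6650] v=[-1.9241]
Step 27: x=[4.5689] v=[-1.9216]
Step 28: x=[4.4733] v=[-1.9121]
Step 29: x=[4.3785] v=[-1.8957]
Step 30: x=[4.2849] v=[-1.8725]
Step 31: x=[4.1928] v=[-1.8425]
Step 32: x=[4.1025] v=[-1.8059]
Step 33: x=[4.0144] v=[-1.7627]
Step 34: x=[3.9287] v=[-1.7132]
Step 35: x=[3.8458] v=[-1.6575]
Step 36: x=[3.7660] v=[-1.5958]
Step 37: x=[3.6896] v=[-1.5283]
Step 38: x=[3.6168] v=[-1.4553]
Step 39: x=[3.5479] v=[-1.3771]
Step 40: x=[3.4832] v=[-1.2939]
Step 41: x=[3.4229] v=[-1.2060]
Step 42: x=[3.3672] v=[-1.1138]
Step 43: x=[3.3163] v=[-1.0175]
Step 44: x=[3.2704] v=[-0.9176]
Step 45: x=[3.2297] v=[-0.8144]
Step 46: x=[3.1943] v=[-0.7082]
Step 47: x=[3.1643] v=[-0.5995]
Step 48: x=[3.1399] v=[-0.4886]
Step 49: x=[3.1211] v=[-0.3759]
Step 50: x=[3.1080] v=[-0.2619]
Step 51: x=[3.1007] v=[-0.1469]
Step 52: x=[3.0991] v=[-0.0314]
Step 53: x=[3.1033] v=[0.0842]
First v>=0 after going negative at step 53, time=2.6500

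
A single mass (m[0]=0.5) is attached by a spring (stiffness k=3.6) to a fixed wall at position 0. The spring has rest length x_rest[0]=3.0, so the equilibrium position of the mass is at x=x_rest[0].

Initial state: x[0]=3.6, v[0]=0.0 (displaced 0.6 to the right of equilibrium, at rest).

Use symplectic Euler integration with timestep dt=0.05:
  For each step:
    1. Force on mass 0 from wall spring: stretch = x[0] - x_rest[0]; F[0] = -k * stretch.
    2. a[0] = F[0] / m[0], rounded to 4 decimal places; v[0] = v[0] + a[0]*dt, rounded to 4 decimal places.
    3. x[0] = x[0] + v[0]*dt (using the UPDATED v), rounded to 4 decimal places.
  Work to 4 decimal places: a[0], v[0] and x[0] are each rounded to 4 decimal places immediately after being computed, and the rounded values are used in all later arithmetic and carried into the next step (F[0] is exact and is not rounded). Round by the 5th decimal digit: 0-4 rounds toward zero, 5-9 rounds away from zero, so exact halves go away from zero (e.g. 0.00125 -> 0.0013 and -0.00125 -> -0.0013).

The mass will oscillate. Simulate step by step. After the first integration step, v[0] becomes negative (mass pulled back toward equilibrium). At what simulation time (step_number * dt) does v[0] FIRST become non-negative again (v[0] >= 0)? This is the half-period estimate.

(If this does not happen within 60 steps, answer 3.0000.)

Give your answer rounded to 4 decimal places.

Answer: 1.2000

Derivation:
Step 0: x=[3.6000] v=[0.0000]
Step 1: x=[3.5892] v=[-0.2160]
Step 2: x=[3.5678] v=[-0.4281]
Step 3: x=[3.5362] v=[-0.6325]
Step 4: x=[3.4949] v=[-0.8255]
Step 5: x=[3.4447] v=[-1.0037]
Step 6: x=[3.3865] v=[-1.1638]
Step 7: x=[3.3214] v=[-1.3029]
Step 8: x=[3.2505] v=[-1.4186]
Step 9: x=[3.1751] v=[-1.5088]
Step 10: x=[3.0965] v=[-1.5718]
Step 11: x=[3.0162] v=[-1.6065]
Step 12: x=[2.9356] v=[-1.6123]
Step 13: x=[2.8561] v=[-1.5891]
Step 14: x=[2.7792] v=[-1.5373]
Step 15: x=[2.7063] v=[-1.4578]
Step 16: x=[2.6387] v=[-1.3521]
Step 17: x=[2.5776] v=[-1.2220]
Step 18: x=[2.5241] v=[-1.0699]
Step 19: x=[2.4792] v=[-0.8986]
Step 20: x=[2.4436] v=[-0.7111]
Step 21: x=[2.4181] v=[-0.5108]
Step 22: x=[2.4030] v=[-0.3013]
Step 23: x=[2.3987] v=[-0.0864]
Step 24: x=[2.4052] v=[0.1301]
First v>=0 after going negative at step 24, time=1.2000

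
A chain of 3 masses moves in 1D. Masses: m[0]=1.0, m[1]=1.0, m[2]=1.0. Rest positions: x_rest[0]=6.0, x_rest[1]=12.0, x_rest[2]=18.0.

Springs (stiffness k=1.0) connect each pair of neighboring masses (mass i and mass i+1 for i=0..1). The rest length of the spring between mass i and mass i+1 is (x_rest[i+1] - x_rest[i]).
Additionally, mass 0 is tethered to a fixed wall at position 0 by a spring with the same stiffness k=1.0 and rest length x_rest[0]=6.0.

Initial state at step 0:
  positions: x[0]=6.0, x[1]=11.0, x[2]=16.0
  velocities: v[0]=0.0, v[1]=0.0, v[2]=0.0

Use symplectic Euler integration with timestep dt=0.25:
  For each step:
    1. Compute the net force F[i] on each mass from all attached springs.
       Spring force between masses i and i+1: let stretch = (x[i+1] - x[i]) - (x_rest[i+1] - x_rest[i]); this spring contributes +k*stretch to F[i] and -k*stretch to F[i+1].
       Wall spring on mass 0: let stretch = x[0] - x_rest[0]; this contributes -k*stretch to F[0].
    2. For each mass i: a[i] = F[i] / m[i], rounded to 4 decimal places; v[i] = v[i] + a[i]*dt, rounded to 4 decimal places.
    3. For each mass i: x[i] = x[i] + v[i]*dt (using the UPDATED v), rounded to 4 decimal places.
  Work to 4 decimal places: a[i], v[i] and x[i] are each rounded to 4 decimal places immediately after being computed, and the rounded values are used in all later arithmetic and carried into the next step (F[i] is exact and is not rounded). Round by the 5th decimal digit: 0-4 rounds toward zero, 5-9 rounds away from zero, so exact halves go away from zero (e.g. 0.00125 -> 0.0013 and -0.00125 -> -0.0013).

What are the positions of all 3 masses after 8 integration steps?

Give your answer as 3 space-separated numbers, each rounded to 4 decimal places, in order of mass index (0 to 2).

Answer: 5.0016 11.0800 17.5414

Derivation:
Step 0: x=[6.0000 11.0000 16.0000] v=[0.0000 0.0000 0.0000]
Step 1: x=[5.9375 11.0000 16.0625] v=[-0.2500 0.0000 0.2500]
Step 2: x=[5.8203 11.0000 16.1836] v=[-0.4688 0.0000 0.4844]
Step 3: x=[5.6631 11.0003 16.3557] v=[-0.6290 0.0010 0.6885]
Step 4: x=[5.4855 11.0017 16.5681] v=[-0.7105 0.0056 0.8497]
Step 5: x=[5.3098 11.0063 16.8076] v=[-0.7028 0.0182 0.9581]
Step 6: x=[5.1583 11.0174 17.0596] v=[-0.6061 0.0444 1.0078]
Step 7: x=[5.0506 11.0400 17.3089] v=[-0.4309 0.0902 0.9973]
Step 8: x=[5.0016 11.0800 17.5414] v=[-0.1962 0.1601 0.9301]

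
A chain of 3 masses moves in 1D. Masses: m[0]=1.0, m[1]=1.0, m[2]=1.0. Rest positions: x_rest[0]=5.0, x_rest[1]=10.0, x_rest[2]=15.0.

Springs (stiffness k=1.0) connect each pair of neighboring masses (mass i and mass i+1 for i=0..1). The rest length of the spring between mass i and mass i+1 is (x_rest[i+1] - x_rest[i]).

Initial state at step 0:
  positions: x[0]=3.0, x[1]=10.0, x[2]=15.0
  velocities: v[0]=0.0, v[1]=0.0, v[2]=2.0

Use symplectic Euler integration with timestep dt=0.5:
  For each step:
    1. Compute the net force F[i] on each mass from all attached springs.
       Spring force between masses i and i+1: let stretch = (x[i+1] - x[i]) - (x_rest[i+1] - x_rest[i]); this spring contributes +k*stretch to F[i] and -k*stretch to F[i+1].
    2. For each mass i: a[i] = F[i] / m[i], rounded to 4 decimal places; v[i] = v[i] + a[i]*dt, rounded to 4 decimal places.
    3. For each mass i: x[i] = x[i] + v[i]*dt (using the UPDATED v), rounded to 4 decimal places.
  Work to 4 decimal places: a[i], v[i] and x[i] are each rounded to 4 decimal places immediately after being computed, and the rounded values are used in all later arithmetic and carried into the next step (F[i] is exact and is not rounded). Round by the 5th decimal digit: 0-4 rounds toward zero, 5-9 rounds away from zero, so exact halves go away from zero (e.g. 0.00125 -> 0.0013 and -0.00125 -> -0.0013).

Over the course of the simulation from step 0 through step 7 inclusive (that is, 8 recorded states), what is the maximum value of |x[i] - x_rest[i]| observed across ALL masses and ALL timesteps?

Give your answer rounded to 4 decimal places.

Answer: 2.5500

Derivation:
Step 0: x=[3.0000 10.0000 15.0000] v=[0.0000 0.0000 2.0000]
Step 1: x=[3.5000 9.5000 16.0000] v=[1.0000 -1.0000 2.0000]
Step 2: x=[4.2500 9.1250 16.6250] v=[1.5000 -0.7500 1.2500]
Step 3: x=[4.9688 9.4063 16.6250] v=[1.4375 0.5625 0.0000]
Step 4: x=[5.5470 10.3829 16.0703] v=[1.1563 1.9531 -1.1094]
Step 5: x=[6.0842 11.5724 15.3438] v=[1.0743 2.3789 -1.4531]
Step 6: x=[6.7434 12.3327 14.9244] v=[1.3184 1.5205 -0.8388]
Step 7: x=[7.5500 12.3436 15.1071] v=[1.6131 0.0217 0.3654]
Max displacement = 2.5500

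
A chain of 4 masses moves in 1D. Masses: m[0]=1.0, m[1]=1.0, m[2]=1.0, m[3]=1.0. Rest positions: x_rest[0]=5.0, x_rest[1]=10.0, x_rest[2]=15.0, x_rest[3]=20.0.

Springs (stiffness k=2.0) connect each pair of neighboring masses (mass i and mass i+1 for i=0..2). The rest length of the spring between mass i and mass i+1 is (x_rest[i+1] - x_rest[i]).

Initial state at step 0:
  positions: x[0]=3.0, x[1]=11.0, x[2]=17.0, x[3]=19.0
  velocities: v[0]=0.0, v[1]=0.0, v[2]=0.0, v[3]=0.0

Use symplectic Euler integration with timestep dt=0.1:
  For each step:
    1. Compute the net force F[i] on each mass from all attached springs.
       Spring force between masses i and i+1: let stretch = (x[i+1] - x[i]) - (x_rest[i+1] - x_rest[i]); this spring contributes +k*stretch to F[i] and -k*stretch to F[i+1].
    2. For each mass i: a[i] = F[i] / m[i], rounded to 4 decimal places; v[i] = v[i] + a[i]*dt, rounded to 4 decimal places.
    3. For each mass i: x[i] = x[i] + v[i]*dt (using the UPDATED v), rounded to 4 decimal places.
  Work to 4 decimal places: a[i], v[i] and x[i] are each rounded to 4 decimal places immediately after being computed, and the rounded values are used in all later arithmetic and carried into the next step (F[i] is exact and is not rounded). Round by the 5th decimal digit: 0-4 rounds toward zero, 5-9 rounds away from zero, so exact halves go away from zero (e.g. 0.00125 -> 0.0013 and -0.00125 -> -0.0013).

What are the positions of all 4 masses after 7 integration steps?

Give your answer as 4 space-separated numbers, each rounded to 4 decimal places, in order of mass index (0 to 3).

Answer: 4.4412 10.0277 15.1782 20.3531

Derivation:
Step 0: x=[3.0000 11.0000 17.0000 19.0000] v=[0.0000 0.0000 0.0000 0.0000]
Step 1: x=[3.0600 10.9600 16.9200 19.0600] v=[0.6000 -0.4000 -0.8000 0.6000]
Step 2: x=[3.1780 10.8812 16.7636 19.1772] v=[1.1800 -0.7880 -1.5640 1.1720]
Step 3: x=[3.3501 10.7660 16.5378 19.3461] v=[1.7206 -1.1522 -2.2578 1.6893]
Step 4: x=[3.5705 10.6179 16.2528 19.5589] v=[2.2038 -1.4810 -2.8505 2.1276]
Step 5: x=[3.8318 10.4416 15.9212 19.8055] v=[2.6133 -1.7635 -3.3163 2.4664]
Step 6: x=[4.1253 10.2427 15.5577 20.0745] v=[2.9353 -1.9895 -3.6354 2.6895]
Step 7: x=[4.4412 10.0277 15.1782 20.3531] v=[3.1588 -2.1500 -3.7950 2.7861]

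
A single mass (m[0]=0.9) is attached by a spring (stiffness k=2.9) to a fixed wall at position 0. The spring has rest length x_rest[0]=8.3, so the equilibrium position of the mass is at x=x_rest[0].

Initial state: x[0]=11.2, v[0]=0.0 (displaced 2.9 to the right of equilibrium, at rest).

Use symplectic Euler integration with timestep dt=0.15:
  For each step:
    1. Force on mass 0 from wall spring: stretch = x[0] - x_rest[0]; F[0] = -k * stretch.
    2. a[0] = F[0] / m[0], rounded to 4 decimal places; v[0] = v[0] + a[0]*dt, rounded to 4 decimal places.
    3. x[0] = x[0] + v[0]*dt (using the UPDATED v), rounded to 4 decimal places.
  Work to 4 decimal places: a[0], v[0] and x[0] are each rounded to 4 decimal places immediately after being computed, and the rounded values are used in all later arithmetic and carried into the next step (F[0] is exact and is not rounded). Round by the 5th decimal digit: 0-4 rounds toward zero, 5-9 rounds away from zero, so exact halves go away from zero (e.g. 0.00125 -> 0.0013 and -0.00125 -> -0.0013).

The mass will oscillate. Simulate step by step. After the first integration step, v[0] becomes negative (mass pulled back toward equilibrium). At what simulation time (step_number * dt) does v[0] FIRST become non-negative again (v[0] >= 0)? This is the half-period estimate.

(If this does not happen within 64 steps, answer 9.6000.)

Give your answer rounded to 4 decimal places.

Step 0: x=[11.2000] v=[0.0000]
Step 1: x=[10.9897] v=[-1.4017]
Step 2: x=[10.5844] v=[-2.7017]
Step 3: x=[10.0135] v=[-3.8058]
Step 4: x=[9.3184] v=[-4.6340]
Step 5: x=[8.5495] v=[-5.1262]
Step 6: x=[7.7625] v=[-5.2468]
Step 7: x=[7.0145] v=[-4.9870]
Step 8: x=[6.3596] v=[-4.3657]
Step 9: x=[5.8454] v=[-3.4278]
Step 10: x=[5.5092] v=[-2.2414]
Step 11: x=[5.3753] v=[-0.8925]
Step 12: x=[5.4535] v=[0.5211]
First v>=0 after going negative at step 12, time=1.8000

Answer: 1.8000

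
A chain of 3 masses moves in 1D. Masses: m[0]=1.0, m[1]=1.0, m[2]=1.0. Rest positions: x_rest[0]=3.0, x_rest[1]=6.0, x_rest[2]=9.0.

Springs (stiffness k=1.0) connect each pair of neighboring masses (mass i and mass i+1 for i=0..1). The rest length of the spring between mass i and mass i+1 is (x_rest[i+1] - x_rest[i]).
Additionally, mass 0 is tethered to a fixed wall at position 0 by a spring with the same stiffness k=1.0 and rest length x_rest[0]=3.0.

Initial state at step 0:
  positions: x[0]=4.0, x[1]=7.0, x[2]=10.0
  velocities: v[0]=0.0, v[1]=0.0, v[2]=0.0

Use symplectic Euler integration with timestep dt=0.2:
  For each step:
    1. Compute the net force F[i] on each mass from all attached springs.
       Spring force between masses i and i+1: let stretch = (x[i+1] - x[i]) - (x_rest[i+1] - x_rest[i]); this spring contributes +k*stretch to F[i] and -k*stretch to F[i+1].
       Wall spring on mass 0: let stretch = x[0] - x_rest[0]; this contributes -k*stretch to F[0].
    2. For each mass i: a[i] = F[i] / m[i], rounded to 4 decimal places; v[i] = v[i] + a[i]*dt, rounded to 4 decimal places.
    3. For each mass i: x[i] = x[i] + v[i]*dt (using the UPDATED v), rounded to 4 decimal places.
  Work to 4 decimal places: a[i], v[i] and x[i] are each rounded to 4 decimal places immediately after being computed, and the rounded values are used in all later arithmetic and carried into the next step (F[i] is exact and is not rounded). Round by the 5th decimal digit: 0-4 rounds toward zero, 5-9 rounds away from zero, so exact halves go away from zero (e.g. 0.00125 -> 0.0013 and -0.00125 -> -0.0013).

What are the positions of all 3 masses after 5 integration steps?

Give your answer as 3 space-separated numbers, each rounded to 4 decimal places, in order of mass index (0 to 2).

Step 0: x=[4.0000 7.0000 10.0000] v=[0.0000 0.0000 0.0000]
Step 1: x=[3.9600 7.0000 10.0000] v=[-0.2000 0.0000 0.0000]
Step 2: x=[3.8832 6.9984 10.0000] v=[-0.3840 -0.0080 0.0000]
Step 3: x=[3.7757 6.9923 9.9999] v=[-0.5376 -0.0307 -0.0003]
Step 4: x=[3.6458 6.9778 9.9995] v=[-0.6494 -0.0725 -0.0018]
Step 5: x=[3.5034 6.9509 9.9983] v=[-0.7122 -0.1346 -0.0061]

Answer: 3.5034 6.9509 9.9983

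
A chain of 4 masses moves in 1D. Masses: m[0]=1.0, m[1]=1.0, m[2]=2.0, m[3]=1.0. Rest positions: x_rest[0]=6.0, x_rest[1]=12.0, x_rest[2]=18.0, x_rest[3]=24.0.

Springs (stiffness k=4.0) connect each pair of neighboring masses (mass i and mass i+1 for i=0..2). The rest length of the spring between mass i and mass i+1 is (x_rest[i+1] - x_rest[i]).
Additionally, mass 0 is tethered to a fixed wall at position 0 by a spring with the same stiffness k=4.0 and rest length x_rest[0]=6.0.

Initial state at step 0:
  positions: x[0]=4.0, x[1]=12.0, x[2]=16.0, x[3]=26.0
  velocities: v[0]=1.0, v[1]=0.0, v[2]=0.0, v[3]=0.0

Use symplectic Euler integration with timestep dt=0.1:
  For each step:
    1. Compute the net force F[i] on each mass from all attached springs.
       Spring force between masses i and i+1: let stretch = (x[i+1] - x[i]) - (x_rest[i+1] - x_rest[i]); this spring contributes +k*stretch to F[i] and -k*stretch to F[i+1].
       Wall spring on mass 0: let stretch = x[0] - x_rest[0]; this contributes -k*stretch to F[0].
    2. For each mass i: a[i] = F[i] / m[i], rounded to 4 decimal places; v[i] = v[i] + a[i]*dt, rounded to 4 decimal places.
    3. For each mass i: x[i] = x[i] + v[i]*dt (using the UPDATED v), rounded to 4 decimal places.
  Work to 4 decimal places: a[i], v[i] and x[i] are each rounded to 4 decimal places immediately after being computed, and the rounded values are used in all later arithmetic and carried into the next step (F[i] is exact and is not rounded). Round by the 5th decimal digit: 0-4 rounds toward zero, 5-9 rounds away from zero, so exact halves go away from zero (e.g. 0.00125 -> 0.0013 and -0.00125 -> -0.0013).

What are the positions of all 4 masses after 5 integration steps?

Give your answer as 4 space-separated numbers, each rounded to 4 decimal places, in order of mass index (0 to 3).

Answer: 6.1511 10.4230 17.4407 23.9676

Derivation:
Step 0: x=[4.0000 12.0000 16.0000 26.0000] v=[1.0000 0.0000 0.0000 0.0000]
Step 1: x=[4.2600 11.8400 16.1200 25.8400] v=[2.6000 -1.6000 1.2000 -1.6000]
Step 2: x=[4.6528 11.5480 16.3488 25.5312] v=[3.9280 -2.9200 2.2880 -3.0880]
Step 3: x=[5.1353 11.1722 16.6652 25.0951] v=[4.8250 -3.7578 3.1643 -4.3610]
Step 4: x=[5.6539 10.7747 17.0404 24.5618] v=[5.1856 -3.9754 3.7517 -5.3330]
Step 5: x=[6.1511 10.4230 17.4407 23.9676] v=[4.9724 -3.5174 4.0028 -5.9416]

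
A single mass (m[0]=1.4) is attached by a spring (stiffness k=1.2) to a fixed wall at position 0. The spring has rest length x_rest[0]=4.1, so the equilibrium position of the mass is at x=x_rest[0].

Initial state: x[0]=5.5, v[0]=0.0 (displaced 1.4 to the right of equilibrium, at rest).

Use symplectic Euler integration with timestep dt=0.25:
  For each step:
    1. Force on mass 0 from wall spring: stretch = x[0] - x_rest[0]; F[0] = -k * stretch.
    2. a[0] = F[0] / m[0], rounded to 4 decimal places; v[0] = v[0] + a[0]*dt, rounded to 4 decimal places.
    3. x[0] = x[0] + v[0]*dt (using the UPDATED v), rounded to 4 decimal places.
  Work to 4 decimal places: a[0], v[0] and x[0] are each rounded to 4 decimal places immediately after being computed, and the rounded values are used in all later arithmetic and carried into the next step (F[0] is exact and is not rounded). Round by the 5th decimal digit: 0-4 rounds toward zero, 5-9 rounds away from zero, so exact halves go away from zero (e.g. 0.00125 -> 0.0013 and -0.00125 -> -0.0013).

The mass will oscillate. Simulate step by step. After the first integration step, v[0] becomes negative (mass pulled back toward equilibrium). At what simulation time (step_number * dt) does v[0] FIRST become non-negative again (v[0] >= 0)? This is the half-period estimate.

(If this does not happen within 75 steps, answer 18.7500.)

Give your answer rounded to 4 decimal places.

Answer: 3.5000

Derivation:
Step 0: x=[5.5000] v=[0.0000]
Step 1: x=[5.4250] v=[-0.3000]
Step 2: x=[5.2790] v=[-0.5839]
Step 3: x=[5.0699] v=[-0.8366]
Step 4: x=[4.8088] v=[-1.0444]
Step 5: x=[4.5097] v=[-1.1963]
Step 6: x=[4.1887] v=[-1.2841]
Step 7: x=[3.8629] v=[-1.3031]
Step 8: x=[3.5498] v=[-1.2523]
Step 9: x=[3.2662] v=[-1.1344]
Step 10: x=[3.0273] v=[-0.9557]
Step 11: x=[2.8459] v=[-0.7258]
Step 12: x=[2.7316] v=[-0.4571]
Step 13: x=[2.6906] v=[-0.1639]
Step 14: x=[2.7251] v=[0.1381]
First v>=0 after going negative at step 14, time=3.5000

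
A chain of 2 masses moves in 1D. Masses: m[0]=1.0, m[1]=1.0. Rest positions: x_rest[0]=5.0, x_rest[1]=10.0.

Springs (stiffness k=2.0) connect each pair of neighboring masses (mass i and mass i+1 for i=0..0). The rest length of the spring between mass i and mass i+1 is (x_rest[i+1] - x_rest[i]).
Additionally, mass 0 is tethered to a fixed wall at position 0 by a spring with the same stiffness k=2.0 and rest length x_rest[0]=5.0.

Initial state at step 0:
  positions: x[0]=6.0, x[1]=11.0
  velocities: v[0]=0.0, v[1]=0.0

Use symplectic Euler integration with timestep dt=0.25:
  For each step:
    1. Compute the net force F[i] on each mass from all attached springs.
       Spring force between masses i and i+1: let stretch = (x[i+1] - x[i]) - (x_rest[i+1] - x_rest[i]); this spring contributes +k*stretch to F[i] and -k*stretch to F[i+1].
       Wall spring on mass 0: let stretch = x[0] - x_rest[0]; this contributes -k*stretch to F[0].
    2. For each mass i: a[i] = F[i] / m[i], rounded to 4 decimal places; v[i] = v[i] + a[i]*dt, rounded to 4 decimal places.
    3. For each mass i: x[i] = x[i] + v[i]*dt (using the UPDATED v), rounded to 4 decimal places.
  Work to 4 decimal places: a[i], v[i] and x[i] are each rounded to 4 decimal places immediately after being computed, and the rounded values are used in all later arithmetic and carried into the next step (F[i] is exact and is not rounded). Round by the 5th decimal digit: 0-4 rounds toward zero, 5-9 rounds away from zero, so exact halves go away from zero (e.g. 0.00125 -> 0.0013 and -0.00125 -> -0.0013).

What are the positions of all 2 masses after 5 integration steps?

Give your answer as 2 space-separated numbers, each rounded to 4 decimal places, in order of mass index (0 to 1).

Step 0: x=[6.0000 11.0000] v=[0.0000 0.0000]
Step 1: x=[5.8750 11.0000] v=[-0.5000 0.0000]
Step 2: x=[5.6563 10.9844] v=[-0.8750 -0.0625]
Step 3: x=[5.3965 10.9278] v=[-1.0391 -0.2266]
Step 4: x=[5.1536 10.8047] v=[-0.9717 -0.4923]
Step 5: x=[4.9729 10.6002] v=[-0.7230 -0.8179]

Answer: 4.9729 10.6002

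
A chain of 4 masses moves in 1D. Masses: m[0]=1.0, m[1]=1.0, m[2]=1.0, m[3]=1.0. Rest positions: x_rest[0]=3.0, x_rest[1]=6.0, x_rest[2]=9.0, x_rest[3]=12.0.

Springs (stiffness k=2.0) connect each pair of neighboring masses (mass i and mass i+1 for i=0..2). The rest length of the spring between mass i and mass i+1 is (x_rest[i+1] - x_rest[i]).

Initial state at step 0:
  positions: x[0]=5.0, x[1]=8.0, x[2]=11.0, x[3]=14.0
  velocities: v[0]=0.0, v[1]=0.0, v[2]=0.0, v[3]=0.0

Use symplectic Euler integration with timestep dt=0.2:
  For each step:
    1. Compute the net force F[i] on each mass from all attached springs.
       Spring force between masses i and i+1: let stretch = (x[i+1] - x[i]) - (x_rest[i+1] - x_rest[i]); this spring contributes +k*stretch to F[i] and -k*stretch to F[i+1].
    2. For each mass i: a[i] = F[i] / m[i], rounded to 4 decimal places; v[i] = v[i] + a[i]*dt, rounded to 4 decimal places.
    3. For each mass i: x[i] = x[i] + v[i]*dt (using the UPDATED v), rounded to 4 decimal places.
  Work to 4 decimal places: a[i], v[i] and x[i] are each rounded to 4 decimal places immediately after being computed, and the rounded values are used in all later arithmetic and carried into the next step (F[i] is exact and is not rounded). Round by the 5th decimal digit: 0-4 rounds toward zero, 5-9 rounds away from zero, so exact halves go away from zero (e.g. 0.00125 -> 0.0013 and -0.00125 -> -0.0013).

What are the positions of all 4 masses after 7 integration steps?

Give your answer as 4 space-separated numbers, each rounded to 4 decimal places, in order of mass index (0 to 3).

Answer: 5.0000 8.0000 11.0000 14.0000

Derivation:
Step 0: x=[5.0000 8.0000 11.0000 14.0000] v=[0.0000 0.0000 0.0000 0.0000]
Step 1: x=[5.0000 8.0000 11.0000 14.0000] v=[0.0000 0.0000 0.0000 0.0000]
Step 2: x=[5.0000 8.0000 11.0000 14.0000] v=[0.0000 0.0000 0.0000 0.0000]
Step 3: x=[5.0000 8.0000 11.0000 14.0000] v=[0.0000 0.0000 0.0000 0.0000]
Step 4: x=[5.0000 8.0000 11.0000 14.0000] v=[0.0000 0.0000 0.0000 0.0000]
Step 5: x=[5.0000 8.0000 11.0000 14.0000] v=[0.0000 0.0000 0.0000 0.0000]
Step 6: x=[5.0000 8.0000 11.0000 14.0000] v=[0.0000 0.0000 0.0000 0.0000]
Step 7: x=[5.0000 8.0000 11.0000 14.0000] v=[0.0000 0.0000 0.0000 0.0000]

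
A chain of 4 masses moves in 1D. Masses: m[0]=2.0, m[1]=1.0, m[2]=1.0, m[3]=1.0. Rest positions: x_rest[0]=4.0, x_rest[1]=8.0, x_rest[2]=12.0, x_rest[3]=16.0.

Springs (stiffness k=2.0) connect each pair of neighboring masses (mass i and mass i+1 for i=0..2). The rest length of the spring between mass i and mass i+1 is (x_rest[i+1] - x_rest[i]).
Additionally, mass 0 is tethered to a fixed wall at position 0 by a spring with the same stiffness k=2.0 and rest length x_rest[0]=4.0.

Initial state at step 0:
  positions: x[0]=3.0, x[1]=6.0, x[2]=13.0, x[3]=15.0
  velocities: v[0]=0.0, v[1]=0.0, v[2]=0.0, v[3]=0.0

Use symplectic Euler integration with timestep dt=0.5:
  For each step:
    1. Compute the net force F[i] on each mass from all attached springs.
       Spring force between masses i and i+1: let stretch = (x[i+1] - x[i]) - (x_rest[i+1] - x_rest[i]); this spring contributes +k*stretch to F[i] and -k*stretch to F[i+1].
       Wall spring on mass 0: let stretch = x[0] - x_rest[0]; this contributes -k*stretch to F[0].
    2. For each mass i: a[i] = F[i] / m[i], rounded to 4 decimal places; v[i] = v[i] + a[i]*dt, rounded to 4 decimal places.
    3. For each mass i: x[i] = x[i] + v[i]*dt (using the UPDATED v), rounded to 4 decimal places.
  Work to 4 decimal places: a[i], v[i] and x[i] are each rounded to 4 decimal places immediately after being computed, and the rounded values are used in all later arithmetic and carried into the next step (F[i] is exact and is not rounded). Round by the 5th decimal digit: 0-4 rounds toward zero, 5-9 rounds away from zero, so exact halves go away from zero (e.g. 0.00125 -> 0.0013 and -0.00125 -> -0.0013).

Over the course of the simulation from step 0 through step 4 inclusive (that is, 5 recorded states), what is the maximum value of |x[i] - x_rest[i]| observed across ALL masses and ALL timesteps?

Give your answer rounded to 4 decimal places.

Step 0: x=[3.0000 6.0000 13.0000 15.0000] v=[0.0000 0.0000 0.0000 0.0000]
Step 1: x=[3.0000 8.0000 10.5000 16.0000] v=[0.0000 4.0000 -5.0000 2.0000]
Step 2: x=[3.5000 8.7500 9.5000 16.2500] v=[1.0000 1.5000 -2.0000 0.5000]
Step 3: x=[4.4375 7.2500 11.5000 15.1250] v=[1.8750 -3.0000 4.0000 -2.2500]
Step 4: x=[4.9688 6.4688 13.1875 14.1875] v=[1.0625 -1.5625 3.3750 -1.8750]
Max displacement = 2.5000

Answer: 2.5000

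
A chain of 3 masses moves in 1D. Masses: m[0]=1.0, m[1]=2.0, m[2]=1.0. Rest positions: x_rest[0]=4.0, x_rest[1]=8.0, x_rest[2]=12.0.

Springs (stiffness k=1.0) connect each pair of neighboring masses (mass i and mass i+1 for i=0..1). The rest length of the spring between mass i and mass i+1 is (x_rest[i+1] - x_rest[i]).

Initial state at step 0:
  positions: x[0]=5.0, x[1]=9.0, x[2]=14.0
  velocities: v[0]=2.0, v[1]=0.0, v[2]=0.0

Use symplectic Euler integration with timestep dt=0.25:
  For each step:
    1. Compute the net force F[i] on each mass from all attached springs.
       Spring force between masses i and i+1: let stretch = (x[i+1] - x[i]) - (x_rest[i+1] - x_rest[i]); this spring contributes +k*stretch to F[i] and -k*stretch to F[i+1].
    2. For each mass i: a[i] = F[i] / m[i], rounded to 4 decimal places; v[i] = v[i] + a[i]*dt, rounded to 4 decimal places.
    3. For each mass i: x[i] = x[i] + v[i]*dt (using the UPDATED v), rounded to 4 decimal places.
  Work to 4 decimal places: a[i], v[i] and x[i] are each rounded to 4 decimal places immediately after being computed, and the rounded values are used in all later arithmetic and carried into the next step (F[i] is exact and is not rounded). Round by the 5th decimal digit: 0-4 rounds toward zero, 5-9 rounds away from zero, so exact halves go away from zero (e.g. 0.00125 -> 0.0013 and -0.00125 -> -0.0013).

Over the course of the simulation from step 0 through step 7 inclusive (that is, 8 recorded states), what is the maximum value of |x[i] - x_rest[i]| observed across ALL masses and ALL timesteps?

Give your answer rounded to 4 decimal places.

Answer: 3.2621

Derivation:
Step 0: x=[5.0000 9.0000 14.0000] v=[2.0000 0.0000 0.0000]
Step 1: x=[5.5000 9.0313 13.9375] v=[2.0000 0.1250 -0.2500]
Step 2: x=[5.9707 9.1055 13.8184] v=[1.8828 0.2969 -0.4766]
Step 3: x=[6.3873 9.2291 13.6547] v=[1.6665 0.4942 -0.6548]
Step 4: x=[6.7316 9.4022 13.4644] v=[1.3770 0.6922 -0.7612]
Step 5: x=[6.9928 9.6188 13.2702] v=[1.0447 0.8662 -0.7768]
Step 6: x=[7.1681 9.8674 13.0978] v=[0.7012 0.9944 -0.6897]
Step 7: x=[7.2621 10.1326 12.9735] v=[0.3760 1.0608 -0.4973]
Max displacement = 3.2621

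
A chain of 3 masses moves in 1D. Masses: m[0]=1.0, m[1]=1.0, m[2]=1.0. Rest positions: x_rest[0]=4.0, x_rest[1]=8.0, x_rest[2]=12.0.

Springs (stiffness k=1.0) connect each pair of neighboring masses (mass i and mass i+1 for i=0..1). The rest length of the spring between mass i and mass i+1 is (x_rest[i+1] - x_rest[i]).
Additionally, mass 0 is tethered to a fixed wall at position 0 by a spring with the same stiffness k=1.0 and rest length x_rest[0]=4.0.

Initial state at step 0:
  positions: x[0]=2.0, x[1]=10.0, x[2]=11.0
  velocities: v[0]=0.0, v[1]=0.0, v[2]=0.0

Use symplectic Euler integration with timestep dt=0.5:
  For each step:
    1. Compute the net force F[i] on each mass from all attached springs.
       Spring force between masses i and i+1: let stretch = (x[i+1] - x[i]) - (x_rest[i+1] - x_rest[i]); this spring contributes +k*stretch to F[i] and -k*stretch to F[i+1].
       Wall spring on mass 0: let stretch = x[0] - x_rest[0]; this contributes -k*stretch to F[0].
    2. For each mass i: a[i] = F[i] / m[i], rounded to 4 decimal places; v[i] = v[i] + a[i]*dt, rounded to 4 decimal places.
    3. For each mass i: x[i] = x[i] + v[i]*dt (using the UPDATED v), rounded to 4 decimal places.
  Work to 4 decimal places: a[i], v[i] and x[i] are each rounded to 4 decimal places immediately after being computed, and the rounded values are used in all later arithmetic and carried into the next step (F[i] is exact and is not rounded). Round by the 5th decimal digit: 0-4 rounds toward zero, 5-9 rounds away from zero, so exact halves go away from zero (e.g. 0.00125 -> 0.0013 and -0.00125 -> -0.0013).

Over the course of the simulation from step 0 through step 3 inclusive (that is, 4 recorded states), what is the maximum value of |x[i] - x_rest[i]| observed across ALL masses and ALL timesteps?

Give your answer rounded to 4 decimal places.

Step 0: x=[2.0000 10.0000 11.0000] v=[0.0000 0.0000 0.0000]
Step 1: x=[3.5000 8.2500 11.7500] v=[3.0000 -3.5000 1.5000]
Step 2: x=[5.3125 6.1875 12.6250] v=[3.6250 -4.1250 1.7500]
Step 3: x=[6.0157 5.5156 12.8907] v=[1.4063 -1.3438 0.5313]
Max displacement = 2.4844

Answer: 2.4844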